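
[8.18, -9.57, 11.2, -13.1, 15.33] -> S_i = 8.18*(-1.17)^i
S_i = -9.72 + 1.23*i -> [-9.72, -8.49, -7.26, -6.03, -4.8]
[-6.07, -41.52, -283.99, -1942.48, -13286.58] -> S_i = -6.07*6.84^i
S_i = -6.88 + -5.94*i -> [-6.88, -12.82, -18.76, -24.7, -30.64]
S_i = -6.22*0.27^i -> [-6.22, -1.68, -0.45, -0.12, -0.03]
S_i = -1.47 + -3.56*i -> [-1.47, -5.03, -8.59, -12.15, -15.71]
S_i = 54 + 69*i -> [54, 123, 192, 261, 330]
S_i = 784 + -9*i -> [784, 775, 766, 757, 748]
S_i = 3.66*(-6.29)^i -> [3.66, -23.02, 144.8, -910.82, 5729.06]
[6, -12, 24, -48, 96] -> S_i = 6*-2^i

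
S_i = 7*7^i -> [7, 49, 343, 2401, 16807]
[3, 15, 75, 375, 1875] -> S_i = 3*5^i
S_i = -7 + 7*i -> [-7, 0, 7, 14, 21]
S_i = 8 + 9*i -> [8, 17, 26, 35, 44]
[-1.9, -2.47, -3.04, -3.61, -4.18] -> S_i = -1.90 + -0.57*i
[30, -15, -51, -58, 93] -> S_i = Random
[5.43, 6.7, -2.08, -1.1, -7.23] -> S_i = Random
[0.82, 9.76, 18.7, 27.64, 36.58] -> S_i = 0.82 + 8.94*i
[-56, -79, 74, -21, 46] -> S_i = Random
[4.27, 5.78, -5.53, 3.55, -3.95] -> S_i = Random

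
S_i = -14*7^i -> [-14, -98, -686, -4802, -33614]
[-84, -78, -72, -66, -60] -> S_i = -84 + 6*i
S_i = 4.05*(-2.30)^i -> [4.05, -9.32, 21.42, -49.28, 113.34]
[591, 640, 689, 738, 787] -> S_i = 591 + 49*i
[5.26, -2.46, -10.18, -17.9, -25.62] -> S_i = 5.26 + -7.72*i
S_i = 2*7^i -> [2, 14, 98, 686, 4802]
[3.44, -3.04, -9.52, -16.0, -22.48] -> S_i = 3.44 + -6.48*i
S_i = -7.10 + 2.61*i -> [-7.1, -4.49, -1.88, 0.73, 3.34]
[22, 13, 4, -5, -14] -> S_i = 22 + -9*i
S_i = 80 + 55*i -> [80, 135, 190, 245, 300]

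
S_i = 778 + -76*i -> [778, 702, 626, 550, 474]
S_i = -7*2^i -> [-7, -14, -28, -56, -112]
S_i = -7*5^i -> [-7, -35, -175, -875, -4375]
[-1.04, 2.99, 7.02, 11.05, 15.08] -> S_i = -1.04 + 4.03*i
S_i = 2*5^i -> [2, 10, 50, 250, 1250]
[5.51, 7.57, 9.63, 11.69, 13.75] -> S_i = 5.51 + 2.06*i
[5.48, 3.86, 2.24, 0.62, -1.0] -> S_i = 5.48 + -1.62*i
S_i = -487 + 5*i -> [-487, -482, -477, -472, -467]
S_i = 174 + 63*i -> [174, 237, 300, 363, 426]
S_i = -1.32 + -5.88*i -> [-1.32, -7.2, -13.08, -18.96, -24.84]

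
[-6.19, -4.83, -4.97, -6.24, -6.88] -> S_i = Random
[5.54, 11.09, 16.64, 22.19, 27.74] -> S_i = 5.54 + 5.55*i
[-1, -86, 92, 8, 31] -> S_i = Random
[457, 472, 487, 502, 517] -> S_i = 457 + 15*i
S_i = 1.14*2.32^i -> [1.14, 2.64, 6.14, 14.24, 33.03]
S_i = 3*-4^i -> [3, -12, 48, -192, 768]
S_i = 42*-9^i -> [42, -378, 3402, -30618, 275562]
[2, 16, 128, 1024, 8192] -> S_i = 2*8^i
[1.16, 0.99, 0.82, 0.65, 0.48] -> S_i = 1.16 + -0.17*i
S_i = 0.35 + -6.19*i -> [0.35, -5.84, -12.03, -18.22, -24.41]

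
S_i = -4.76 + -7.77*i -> [-4.76, -12.53, -20.3, -28.07, -35.84]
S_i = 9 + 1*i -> [9, 10, 11, 12, 13]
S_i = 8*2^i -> [8, 16, 32, 64, 128]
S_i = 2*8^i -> [2, 16, 128, 1024, 8192]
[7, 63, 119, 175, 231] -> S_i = 7 + 56*i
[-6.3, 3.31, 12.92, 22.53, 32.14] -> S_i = -6.30 + 9.61*i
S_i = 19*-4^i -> [19, -76, 304, -1216, 4864]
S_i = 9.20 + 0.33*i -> [9.2, 9.53, 9.86, 10.19, 10.52]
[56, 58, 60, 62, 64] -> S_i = 56 + 2*i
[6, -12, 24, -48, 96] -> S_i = 6*-2^i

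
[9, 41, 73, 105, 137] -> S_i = 9 + 32*i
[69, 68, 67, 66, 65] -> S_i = 69 + -1*i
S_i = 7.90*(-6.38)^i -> [7.9, -50.4, 321.56, -2051.58, 13089.1]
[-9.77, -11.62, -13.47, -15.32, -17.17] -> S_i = -9.77 + -1.85*i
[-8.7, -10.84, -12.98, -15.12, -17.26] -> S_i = -8.70 + -2.14*i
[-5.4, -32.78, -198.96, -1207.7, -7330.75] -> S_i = -5.40*6.07^i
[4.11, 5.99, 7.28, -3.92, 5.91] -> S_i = Random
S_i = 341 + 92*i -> [341, 433, 525, 617, 709]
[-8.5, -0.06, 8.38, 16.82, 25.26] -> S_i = -8.50 + 8.44*i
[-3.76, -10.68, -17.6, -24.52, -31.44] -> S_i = -3.76 + -6.92*i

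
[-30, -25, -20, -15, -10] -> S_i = -30 + 5*i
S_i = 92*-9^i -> [92, -828, 7452, -67068, 603612]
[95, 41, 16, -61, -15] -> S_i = Random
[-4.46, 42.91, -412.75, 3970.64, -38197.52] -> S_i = -4.46*(-9.62)^i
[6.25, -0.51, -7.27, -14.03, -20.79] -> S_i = 6.25 + -6.76*i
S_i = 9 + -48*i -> [9, -39, -87, -135, -183]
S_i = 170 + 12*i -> [170, 182, 194, 206, 218]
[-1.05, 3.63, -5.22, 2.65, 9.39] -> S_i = Random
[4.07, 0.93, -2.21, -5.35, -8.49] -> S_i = 4.07 + -3.14*i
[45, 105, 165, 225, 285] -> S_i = 45 + 60*i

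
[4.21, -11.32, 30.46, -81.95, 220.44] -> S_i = 4.21*(-2.69)^i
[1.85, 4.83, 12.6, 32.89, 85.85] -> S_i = 1.85*2.61^i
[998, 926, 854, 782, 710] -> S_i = 998 + -72*i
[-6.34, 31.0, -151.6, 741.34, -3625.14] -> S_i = -6.34*(-4.89)^i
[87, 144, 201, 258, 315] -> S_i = 87 + 57*i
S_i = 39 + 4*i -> [39, 43, 47, 51, 55]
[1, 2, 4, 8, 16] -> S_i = 1*2^i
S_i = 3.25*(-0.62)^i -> [3.25, -2.02, 1.25, -0.77, 0.48]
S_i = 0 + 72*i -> [0, 72, 144, 216, 288]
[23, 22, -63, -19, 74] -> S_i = Random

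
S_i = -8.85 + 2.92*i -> [-8.85, -5.93, -3.01, -0.09, 2.83]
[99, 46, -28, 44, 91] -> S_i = Random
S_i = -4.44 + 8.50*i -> [-4.44, 4.06, 12.56, 21.06, 29.56]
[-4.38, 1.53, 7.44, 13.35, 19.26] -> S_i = -4.38 + 5.91*i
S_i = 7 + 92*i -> [7, 99, 191, 283, 375]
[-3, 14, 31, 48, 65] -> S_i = -3 + 17*i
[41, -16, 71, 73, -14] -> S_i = Random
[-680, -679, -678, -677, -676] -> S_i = -680 + 1*i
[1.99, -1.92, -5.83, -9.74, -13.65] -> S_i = 1.99 + -3.91*i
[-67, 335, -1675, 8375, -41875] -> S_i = -67*-5^i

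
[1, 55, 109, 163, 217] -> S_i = 1 + 54*i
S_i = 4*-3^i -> [4, -12, 36, -108, 324]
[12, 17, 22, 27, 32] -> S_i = 12 + 5*i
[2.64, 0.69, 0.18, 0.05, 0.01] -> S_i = 2.64*0.26^i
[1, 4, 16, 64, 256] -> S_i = 1*4^i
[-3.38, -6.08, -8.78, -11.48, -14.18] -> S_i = -3.38 + -2.70*i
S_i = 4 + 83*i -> [4, 87, 170, 253, 336]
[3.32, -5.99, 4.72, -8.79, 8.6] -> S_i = Random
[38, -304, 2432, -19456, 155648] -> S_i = 38*-8^i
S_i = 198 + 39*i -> [198, 237, 276, 315, 354]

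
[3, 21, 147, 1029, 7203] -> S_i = 3*7^i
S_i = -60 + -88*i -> [-60, -148, -236, -324, -412]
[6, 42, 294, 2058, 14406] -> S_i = 6*7^i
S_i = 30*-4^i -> [30, -120, 480, -1920, 7680]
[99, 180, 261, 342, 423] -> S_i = 99 + 81*i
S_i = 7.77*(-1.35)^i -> [7.77, -10.49, 14.16, -19.12, 25.81]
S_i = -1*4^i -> [-1, -4, -16, -64, -256]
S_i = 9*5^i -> [9, 45, 225, 1125, 5625]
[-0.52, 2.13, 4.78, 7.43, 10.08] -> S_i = -0.52 + 2.65*i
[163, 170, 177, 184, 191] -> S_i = 163 + 7*i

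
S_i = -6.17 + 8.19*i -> [-6.17, 2.02, 10.21, 18.4, 26.59]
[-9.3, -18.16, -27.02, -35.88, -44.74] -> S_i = -9.30 + -8.86*i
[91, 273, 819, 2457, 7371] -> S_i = 91*3^i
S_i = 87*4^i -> [87, 348, 1392, 5568, 22272]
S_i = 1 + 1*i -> [1, 2, 3, 4, 5]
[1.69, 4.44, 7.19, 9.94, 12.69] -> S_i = 1.69 + 2.75*i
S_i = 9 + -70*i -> [9, -61, -131, -201, -271]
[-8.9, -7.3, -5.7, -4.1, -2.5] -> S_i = -8.90 + 1.60*i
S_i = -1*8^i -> [-1, -8, -64, -512, -4096]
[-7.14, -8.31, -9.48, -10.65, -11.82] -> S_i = -7.14 + -1.17*i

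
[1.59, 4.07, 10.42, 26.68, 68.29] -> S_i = 1.59*2.56^i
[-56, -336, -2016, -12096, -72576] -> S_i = -56*6^i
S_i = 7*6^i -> [7, 42, 252, 1512, 9072]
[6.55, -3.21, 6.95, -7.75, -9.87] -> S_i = Random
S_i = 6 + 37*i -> [6, 43, 80, 117, 154]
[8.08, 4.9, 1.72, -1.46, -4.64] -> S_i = 8.08 + -3.18*i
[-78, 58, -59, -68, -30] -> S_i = Random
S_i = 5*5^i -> [5, 25, 125, 625, 3125]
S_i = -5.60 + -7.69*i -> [-5.6, -13.29, -20.98, -28.67, -36.36]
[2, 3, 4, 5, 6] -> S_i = 2 + 1*i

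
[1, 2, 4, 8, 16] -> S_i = 1*2^i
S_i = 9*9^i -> [9, 81, 729, 6561, 59049]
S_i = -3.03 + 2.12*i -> [-3.03, -0.91, 1.21, 3.33, 5.45]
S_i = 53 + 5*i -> [53, 58, 63, 68, 73]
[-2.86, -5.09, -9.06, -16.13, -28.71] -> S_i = -2.86*1.78^i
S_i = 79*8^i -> [79, 632, 5056, 40448, 323584]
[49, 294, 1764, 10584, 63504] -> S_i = 49*6^i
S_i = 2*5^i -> [2, 10, 50, 250, 1250]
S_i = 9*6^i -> [9, 54, 324, 1944, 11664]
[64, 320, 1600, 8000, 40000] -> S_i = 64*5^i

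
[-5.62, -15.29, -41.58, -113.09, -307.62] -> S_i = -5.62*2.72^i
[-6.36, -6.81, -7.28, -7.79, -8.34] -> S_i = -6.36*1.07^i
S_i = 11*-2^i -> [11, -22, 44, -88, 176]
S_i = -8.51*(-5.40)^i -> [-8.51, 45.95, -248.15, 1340.02, -7236.1]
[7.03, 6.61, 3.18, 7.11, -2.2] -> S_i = Random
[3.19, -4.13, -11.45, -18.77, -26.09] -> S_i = 3.19 + -7.32*i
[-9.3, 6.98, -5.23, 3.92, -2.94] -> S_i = -9.30*(-0.75)^i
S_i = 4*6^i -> [4, 24, 144, 864, 5184]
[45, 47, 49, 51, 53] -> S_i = 45 + 2*i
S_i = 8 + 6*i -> [8, 14, 20, 26, 32]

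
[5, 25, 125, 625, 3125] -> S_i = 5*5^i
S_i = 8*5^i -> [8, 40, 200, 1000, 5000]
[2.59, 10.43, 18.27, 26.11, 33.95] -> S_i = 2.59 + 7.84*i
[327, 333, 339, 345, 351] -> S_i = 327 + 6*i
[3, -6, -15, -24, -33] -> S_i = 3 + -9*i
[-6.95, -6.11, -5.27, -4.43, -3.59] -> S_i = -6.95 + 0.84*i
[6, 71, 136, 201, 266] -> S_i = 6 + 65*i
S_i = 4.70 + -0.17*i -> [4.7, 4.53, 4.36, 4.19, 4.02]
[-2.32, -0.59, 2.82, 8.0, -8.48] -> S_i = Random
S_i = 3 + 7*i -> [3, 10, 17, 24, 31]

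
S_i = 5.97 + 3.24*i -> [5.97, 9.21, 12.45, 15.69, 18.93]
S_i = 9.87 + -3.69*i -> [9.87, 6.18, 2.49, -1.2, -4.89]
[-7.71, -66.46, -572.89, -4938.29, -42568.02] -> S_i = -7.71*8.62^i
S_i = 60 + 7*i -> [60, 67, 74, 81, 88]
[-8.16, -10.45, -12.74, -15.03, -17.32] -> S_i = -8.16 + -2.29*i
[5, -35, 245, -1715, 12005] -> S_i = 5*-7^i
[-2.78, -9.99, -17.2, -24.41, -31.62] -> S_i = -2.78 + -7.21*i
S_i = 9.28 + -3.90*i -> [9.28, 5.38, 1.48, -2.42, -6.32]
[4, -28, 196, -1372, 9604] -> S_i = 4*-7^i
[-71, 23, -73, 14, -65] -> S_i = Random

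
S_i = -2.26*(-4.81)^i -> [-2.26, 10.87, -52.29, 251.5, -1209.73]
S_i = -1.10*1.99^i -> [-1.1, -2.19, -4.36, -8.67, -17.25]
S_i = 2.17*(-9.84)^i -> [2.17, -21.35, 210.11, -2067.5, 20344.18]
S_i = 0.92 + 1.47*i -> [0.92, 2.39, 3.86, 5.33, 6.8]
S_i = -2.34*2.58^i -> [-2.34, -6.04, -15.58, -40.19, -103.68]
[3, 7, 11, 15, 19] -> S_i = 3 + 4*i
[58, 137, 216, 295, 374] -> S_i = 58 + 79*i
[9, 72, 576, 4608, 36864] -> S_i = 9*8^i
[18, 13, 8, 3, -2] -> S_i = 18 + -5*i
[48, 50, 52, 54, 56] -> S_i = 48 + 2*i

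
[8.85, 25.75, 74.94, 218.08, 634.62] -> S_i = 8.85*2.91^i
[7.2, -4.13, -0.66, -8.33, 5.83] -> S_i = Random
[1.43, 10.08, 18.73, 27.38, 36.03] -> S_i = 1.43 + 8.65*i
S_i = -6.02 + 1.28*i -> [-6.02, -4.74, -3.46, -2.18, -0.9]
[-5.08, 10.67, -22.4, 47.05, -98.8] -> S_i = -5.08*(-2.10)^i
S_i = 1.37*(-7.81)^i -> [1.37, -10.7, 83.56, -652.64, 5097.12]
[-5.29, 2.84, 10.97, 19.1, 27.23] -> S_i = -5.29 + 8.13*i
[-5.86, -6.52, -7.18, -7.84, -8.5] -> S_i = -5.86 + -0.66*i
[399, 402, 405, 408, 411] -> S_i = 399 + 3*i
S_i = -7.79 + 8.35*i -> [-7.79, 0.56, 8.91, 17.26, 25.61]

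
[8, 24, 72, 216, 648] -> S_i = 8*3^i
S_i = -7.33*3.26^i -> [-7.33, -23.9, -77.9, -253.96, -827.89]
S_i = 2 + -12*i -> [2, -10, -22, -34, -46]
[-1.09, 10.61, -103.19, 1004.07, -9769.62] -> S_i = -1.09*(-9.73)^i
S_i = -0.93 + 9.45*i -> [-0.93, 8.52, 17.97, 27.42, 36.87]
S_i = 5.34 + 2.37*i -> [5.34, 7.71, 10.08, 12.45, 14.82]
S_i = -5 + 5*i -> [-5, 0, 5, 10, 15]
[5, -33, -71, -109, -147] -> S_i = 5 + -38*i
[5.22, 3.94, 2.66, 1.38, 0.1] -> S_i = 5.22 + -1.28*i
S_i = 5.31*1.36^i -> [5.31, 7.22, 9.82, 13.36, 18.17]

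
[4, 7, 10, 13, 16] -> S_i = 4 + 3*i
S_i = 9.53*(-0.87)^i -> [9.53, -8.29, 7.21, -6.28, 5.46]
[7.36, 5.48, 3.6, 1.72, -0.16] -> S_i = 7.36 + -1.88*i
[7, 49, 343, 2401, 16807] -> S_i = 7*7^i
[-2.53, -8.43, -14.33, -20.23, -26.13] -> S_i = -2.53 + -5.90*i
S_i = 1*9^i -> [1, 9, 81, 729, 6561]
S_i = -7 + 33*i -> [-7, 26, 59, 92, 125]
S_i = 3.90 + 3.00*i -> [3.9, 6.9, 9.9, 12.9, 15.9]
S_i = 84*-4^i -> [84, -336, 1344, -5376, 21504]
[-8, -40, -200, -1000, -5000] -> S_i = -8*5^i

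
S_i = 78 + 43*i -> [78, 121, 164, 207, 250]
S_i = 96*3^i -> [96, 288, 864, 2592, 7776]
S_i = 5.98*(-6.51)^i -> [5.98, -38.93, 253.43, -1649.85, 10740.52]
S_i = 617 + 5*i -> [617, 622, 627, 632, 637]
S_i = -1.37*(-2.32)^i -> [-1.37, 3.18, -7.37, 17.11, -39.69]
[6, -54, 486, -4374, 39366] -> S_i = 6*-9^i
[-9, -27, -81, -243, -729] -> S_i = -9*3^i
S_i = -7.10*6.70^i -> [-7.1, -47.57, -318.72, -2135.42, -14307.3]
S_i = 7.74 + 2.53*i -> [7.74, 10.27, 12.8, 15.33, 17.86]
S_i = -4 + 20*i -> [-4, 16, 36, 56, 76]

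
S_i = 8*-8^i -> [8, -64, 512, -4096, 32768]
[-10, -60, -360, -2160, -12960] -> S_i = -10*6^i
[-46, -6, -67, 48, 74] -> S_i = Random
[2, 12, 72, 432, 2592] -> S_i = 2*6^i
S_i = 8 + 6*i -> [8, 14, 20, 26, 32]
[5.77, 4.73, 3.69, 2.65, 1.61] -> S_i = 5.77 + -1.04*i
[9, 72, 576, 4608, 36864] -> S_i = 9*8^i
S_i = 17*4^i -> [17, 68, 272, 1088, 4352]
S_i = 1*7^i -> [1, 7, 49, 343, 2401]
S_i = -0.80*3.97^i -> [-0.8, -3.18, -12.61, -50.06, -198.72]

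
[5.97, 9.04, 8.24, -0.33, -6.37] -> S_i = Random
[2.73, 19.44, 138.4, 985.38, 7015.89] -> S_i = 2.73*7.12^i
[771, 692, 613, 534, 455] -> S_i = 771 + -79*i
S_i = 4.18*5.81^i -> [4.18, 24.29, 141.1, 819.79, 4763.0]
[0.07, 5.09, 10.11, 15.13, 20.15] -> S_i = 0.07 + 5.02*i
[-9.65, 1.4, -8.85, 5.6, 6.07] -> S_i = Random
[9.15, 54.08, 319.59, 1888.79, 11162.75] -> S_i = 9.15*5.91^i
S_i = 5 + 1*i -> [5, 6, 7, 8, 9]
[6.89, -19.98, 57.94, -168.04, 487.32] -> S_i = 6.89*(-2.90)^i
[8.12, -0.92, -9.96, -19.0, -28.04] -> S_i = 8.12 + -9.04*i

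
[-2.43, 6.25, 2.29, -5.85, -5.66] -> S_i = Random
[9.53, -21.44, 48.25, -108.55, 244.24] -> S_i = 9.53*(-2.25)^i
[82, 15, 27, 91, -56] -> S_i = Random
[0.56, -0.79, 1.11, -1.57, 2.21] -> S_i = 0.56*(-1.41)^i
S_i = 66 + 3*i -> [66, 69, 72, 75, 78]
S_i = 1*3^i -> [1, 3, 9, 27, 81]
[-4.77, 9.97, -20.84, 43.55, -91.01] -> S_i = -4.77*(-2.09)^i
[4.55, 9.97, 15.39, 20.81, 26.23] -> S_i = 4.55 + 5.42*i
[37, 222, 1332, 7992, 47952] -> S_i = 37*6^i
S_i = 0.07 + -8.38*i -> [0.07, -8.31, -16.69, -25.07, -33.45]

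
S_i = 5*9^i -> [5, 45, 405, 3645, 32805]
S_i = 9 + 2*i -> [9, 11, 13, 15, 17]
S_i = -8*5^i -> [-8, -40, -200, -1000, -5000]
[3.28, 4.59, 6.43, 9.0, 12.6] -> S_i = 3.28*1.40^i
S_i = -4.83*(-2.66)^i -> [-4.83, 12.85, -34.18, 90.91, -241.81]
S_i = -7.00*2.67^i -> [-7.0, -18.69, -49.9, -133.24, -355.75]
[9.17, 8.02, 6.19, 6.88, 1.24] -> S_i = Random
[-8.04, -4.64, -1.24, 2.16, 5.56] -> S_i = -8.04 + 3.40*i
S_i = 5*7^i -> [5, 35, 245, 1715, 12005]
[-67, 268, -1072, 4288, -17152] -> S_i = -67*-4^i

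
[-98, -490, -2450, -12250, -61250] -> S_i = -98*5^i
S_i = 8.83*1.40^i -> [8.83, 12.36, 17.31, 24.23, 33.92]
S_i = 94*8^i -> [94, 752, 6016, 48128, 385024]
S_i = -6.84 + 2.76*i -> [-6.84, -4.08, -1.32, 1.44, 4.2]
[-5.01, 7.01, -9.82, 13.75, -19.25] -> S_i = -5.01*(-1.40)^i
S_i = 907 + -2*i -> [907, 905, 903, 901, 899]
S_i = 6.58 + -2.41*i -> [6.58, 4.17, 1.76, -0.65, -3.06]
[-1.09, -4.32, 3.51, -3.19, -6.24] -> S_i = Random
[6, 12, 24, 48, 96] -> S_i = 6*2^i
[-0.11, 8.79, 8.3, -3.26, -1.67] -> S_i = Random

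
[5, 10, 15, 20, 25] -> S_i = 5 + 5*i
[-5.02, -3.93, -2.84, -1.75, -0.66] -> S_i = -5.02 + 1.09*i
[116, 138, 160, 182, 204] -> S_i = 116 + 22*i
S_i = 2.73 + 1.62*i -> [2.73, 4.35, 5.97, 7.59, 9.21]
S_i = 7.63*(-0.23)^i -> [7.63, -1.75, 0.4, -0.09, 0.02]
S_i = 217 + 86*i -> [217, 303, 389, 475, 561]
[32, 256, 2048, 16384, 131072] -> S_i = 32*8^i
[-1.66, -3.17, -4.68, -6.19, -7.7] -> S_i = -1.66 + -1.51*i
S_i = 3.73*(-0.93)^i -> [3.73, -3.47, 3.23, -3.0, 2.79]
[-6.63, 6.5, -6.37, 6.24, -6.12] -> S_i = -6.63*(-0.98)^i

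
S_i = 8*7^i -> [8, 56, 392, 2744, 19208]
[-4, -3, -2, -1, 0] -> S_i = -4 + 1*i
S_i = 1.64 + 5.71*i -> [1.64, 7.35, 13.06, 18.77, 24.48]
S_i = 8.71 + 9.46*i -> [8.71, 18.17, 27.63, 37.09, 46.55]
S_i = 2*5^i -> [2, 10, 50, 250, 1250]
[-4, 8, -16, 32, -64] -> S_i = -4*-2^i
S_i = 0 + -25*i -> [0, -25, -50, -75, -100]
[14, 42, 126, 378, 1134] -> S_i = 14*3^i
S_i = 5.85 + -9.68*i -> [5.85, -3.83, -13.51, -23.19, -32.87]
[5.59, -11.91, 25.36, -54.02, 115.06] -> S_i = 5.59*(-2.13)^i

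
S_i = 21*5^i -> [21, 105, 525, 2625, 13125]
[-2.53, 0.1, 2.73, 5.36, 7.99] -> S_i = -2.53 + 2.63*i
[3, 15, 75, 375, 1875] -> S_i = 3*5^i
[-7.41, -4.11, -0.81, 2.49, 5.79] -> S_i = -7.41 + 3.30*i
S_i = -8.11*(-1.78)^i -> [-8.11, 14.44, -25.7, 45.74, -81.41]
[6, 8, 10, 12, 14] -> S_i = 6 + 2*i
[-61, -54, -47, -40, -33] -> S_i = -61 + 7*i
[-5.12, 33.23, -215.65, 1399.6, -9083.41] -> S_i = -5.12*(-6.49)^i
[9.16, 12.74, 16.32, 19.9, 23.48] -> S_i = 9.16 + 3.58*i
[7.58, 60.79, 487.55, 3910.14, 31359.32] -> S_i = 7.58*8.02^i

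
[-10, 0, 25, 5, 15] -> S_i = Random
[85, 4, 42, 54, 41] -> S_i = Random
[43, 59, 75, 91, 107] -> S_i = 43 + 16*i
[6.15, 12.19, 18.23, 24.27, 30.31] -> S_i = 6.15 + 6.04*i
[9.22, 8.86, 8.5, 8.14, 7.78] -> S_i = 9.22 + -0.36*i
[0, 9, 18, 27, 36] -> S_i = 0 + 9*i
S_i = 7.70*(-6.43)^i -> [7.7, -49.51, 318.36, -2047.03, 13162.39]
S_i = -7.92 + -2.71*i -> [-7.92, -10.63, -13.34, -16.05, -18.76]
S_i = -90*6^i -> [-90, -540, -3240, -19440, -116640]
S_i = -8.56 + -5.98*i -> [-8.56, -14.54, -20.52, -26.5, -32.48]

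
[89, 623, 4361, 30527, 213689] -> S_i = 89*7^i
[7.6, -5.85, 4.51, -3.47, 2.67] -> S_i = 7.60*(-0.77)^i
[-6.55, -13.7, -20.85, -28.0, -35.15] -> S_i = -6.55 + -7.15*i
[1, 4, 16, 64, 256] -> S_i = 1*4^i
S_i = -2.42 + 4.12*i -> [-2.42, 1.7, 5.82, 9.94, 14.06]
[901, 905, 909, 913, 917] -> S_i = 901 + 4*i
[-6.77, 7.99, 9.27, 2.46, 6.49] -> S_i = Random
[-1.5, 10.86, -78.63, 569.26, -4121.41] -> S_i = -1.50*(-7.24)^i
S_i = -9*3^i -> [-9, -27, -81, -243, -729]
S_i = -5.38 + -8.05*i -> [-5.38, -13.43, -21.48, -29.53, -37.58]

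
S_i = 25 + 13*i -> [25, 38, 51, 64, 77]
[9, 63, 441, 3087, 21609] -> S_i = 9*7^i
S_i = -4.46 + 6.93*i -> [-4.46, 2.47, 9.4, 16.33, 23.26]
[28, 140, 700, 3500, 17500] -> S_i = 28*5^i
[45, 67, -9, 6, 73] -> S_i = Random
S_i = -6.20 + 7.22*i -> [-6.2, 1.02, 8.24, 15.46, 22.68]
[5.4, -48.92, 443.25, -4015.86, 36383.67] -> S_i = 5.40*(-9.06)^i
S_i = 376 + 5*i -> [376, 381, 386, 391, 396]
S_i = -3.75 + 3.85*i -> [-3.75, 0.1, 3.95, 7.8, 11.65]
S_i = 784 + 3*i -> [784, 787, 790, 793, 796]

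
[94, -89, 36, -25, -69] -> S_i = Random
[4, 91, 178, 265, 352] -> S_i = 4 + 87*i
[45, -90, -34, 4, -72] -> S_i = Random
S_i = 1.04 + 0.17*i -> [1.04, 1.21, 1.38, 1.55, 1.72]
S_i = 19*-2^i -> [19, -38, 76, -152, 304]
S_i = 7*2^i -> [7, 14, 28, 56, 112]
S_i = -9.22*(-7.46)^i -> [-9.22, 68.78, -513.11, 3827.78, -28555.27]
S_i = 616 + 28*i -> [616, 644, 672, 700, 728]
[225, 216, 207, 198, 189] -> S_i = 225 + -9*i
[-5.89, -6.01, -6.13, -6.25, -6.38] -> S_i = -5.89*1.02^i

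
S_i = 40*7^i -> [40, 280, 1960, 13720, 96040]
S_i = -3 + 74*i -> [-3, 71, 145, 219, 293]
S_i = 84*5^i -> [84, 420, 2100, 10500, 52500]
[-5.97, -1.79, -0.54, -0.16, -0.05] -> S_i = -5.97*0.30^i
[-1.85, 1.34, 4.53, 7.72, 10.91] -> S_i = -1.85 + 3.19*i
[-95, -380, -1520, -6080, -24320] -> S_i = -95*4^i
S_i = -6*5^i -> [-6, -30, -150, -750, -3750]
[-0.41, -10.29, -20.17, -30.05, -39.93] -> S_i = -0.41 + -9.88*i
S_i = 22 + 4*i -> [22, 26, 30, 34, 38]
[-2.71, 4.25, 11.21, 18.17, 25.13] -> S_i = -2.71 + 6.96*i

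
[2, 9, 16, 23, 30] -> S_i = 2 + 7*i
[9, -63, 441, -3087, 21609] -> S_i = 9*-7^i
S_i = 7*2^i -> [7, 14, 28, 56, 112]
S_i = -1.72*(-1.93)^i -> [-1.72, 3.32, -6.41, 12.37, -23.86]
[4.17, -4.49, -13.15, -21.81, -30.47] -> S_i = 4.17 + -8.66*i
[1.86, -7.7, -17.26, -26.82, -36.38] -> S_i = 1.86 + -9.56*i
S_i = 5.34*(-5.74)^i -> [5.34, -30.65, 175.94, -1009.9, 5796.81]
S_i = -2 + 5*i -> [-2, 3, 8, 13, 18]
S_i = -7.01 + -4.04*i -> [-7.01, -11.05, -15.09, -19.13, -23.17]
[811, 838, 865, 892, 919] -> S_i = 811 + 27*i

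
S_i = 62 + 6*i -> [62, 68, 74, 80, 86]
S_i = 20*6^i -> [20, 120, 720, 4320, 25920]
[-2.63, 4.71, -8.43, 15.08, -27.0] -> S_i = -2.63*(-1.79)^i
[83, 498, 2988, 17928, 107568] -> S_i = 83*6^i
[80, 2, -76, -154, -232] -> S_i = 80 + -78*i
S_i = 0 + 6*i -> [0, 6, 12, 18, 24]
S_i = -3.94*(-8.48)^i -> [-3.94, 33.41, -283.33, 2402.61, -20374.16]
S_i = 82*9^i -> [82, 738, 6642, 59778, 538002]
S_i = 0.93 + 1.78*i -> [0.93, 2.71, 4.49, 6.27, 8.05]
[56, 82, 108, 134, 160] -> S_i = 56 + 26*i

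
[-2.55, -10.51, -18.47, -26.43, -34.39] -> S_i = -2.55 + -7.96*i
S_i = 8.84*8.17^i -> [8.84, 72.22, 590.06, 4820.79, 39385.87]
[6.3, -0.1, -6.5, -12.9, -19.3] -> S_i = 6.30 + -6.40*i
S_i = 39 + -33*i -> [39, 6, -27, -60, -93]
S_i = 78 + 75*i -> [78, 153, 228, 303, 378]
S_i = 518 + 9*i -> [518, 527, 536, 545, 554]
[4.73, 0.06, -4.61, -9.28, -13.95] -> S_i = 4.73 + -4.67*i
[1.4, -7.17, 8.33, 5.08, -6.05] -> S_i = Random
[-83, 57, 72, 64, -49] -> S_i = Random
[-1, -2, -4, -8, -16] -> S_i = -1*2^i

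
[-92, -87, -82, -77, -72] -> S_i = -92 + 5*i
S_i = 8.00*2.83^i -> [8.0, 22.64, 64.07, 181.32, 513.14]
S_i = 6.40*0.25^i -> [6.4, 1.6, 0.4, 0.1, 0.02]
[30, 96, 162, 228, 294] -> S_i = 30 + 66*i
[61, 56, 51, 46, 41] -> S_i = 61 + -5*i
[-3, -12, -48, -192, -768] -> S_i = -3*4^i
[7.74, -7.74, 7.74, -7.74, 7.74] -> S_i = 7.74*(-1.00)^i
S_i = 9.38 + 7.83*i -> [9.38, 17.21, 25.04, 32.87, 40.7]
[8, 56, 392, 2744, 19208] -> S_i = 8*7^i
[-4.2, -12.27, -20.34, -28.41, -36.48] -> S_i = -4.20 + -8.07*i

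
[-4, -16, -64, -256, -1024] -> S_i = -4*4^i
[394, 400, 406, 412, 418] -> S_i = 394 + 6*i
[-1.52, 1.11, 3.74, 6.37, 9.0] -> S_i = -1.52 + 2.63*i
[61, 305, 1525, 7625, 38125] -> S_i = 61*5^i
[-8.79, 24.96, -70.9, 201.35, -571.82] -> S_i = -8.79*(-2.84)^i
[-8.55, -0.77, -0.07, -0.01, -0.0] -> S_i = -8.55*0.09^i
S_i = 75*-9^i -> [75, -675, 6075, -54675, 492075]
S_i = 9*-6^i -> [9, -54, 324, -1944, 11664]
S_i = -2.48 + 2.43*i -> [-2.48, -0.05, 2.38, 4.81, 7.24]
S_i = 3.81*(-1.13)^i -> [3.81, -4.31, 4.86, -5.5, 6.21]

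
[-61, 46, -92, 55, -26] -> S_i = Random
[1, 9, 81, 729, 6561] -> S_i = 1*9^i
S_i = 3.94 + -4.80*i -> [3.94, -0.86, -5.66, -10.46, -15.26]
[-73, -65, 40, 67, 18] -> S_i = Random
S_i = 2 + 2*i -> [2, 4, 6, 8, 10]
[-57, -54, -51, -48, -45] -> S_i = -57 + 3*i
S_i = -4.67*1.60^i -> [-4.67, -7.47, -11.96, -19.13, -30.61]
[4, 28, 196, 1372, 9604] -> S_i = 4*7^i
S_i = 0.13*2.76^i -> [0.13, 0.36, 0.99, 2.73, 7.54]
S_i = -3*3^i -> [-3, -9, -27, -81, -243]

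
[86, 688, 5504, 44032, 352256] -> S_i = 86*8^i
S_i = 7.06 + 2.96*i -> [7.06, 10.02, 12.98, 15.94, 18.9]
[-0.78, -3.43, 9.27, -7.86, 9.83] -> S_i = Random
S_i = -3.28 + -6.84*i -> [-3.28, -10.12, -16.96, -23.8, -30.64]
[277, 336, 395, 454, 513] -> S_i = 277 + 59*i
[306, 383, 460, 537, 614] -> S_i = 306 + 77*i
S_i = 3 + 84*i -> [3, 87, 171, 255, 339]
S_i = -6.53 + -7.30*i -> [-6.53, -13.83, -21.13, -28.43, -35.73]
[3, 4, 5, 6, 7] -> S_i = 3 + 1*i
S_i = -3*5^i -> [-3, -15, -75, -375, -1875]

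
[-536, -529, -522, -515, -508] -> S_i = -536 + 7*i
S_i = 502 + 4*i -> [502, 506, 510, 514, 518]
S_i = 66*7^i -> [66, 462, 3234, 22638, 158466]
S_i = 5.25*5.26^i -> [5.25, 27.62, 145.25, 764.04, 4018.85]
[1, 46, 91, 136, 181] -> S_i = 1 + 45*i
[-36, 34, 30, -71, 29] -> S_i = Random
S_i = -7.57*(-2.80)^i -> [-7.57, 21.2, -59.35, 166.18, -465.29]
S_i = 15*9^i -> [15, 135, 1215, 10935, 98415]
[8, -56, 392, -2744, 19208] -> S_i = 8*-7^i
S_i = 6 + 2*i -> [6, 8, 10, 12, 14]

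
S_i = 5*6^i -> [5, 30, 180, 1080, 6480]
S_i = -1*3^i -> [-1, -3, -9, -27, -81]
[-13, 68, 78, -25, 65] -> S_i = Random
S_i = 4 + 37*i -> [4, 41, 78, 115, 152]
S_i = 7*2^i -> [7, 14, 28, 56, 112]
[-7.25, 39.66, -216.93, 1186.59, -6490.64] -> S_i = -7.25*(-5.47)^i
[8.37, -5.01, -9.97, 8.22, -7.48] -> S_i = Random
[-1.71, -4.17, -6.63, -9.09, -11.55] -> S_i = -1.71 + -2.46*i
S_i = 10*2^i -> [10, 20, 40, 80, 160]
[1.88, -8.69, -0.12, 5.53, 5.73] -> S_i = Random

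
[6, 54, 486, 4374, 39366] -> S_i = 6*9^i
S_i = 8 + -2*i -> [8, 6, 4, 2, 0]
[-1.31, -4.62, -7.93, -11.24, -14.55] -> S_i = -1.31 + -3.31*i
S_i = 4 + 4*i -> [4, 8, 12, 16, 20]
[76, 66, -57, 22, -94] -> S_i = Random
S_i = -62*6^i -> [-62, -372, -2232, -13392, -80352]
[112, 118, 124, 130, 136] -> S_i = 112 + 6*i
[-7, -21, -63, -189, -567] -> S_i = -7*3^i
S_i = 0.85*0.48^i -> [0.85, 0.41, 0.2, 0.09, 0.05]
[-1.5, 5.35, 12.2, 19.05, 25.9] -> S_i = -1.50 + 6.85*i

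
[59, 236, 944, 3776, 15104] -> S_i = 59*4^i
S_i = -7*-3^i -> [-7, 21, -63, 189, -567]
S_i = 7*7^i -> [7, 49, 343, 2401, 16807]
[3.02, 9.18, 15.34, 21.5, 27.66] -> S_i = 3.02 + 6.16*i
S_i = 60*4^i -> [60, 240, 960, 3840, 15360]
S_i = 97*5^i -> [97, 485, 2425, 12125, 60625]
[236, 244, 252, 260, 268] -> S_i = 236 + 8*i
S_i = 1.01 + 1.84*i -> [1.01, 2.85, 4.69, 6.53, 8.37]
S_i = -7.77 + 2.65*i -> [-7.77, -5.12, -2.47, 0.18, 2.83]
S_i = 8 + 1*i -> [8, 9, 10, 11, 12]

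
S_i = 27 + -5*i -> [27, 22, 17, 12, 7]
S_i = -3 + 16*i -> [-3, 13, 29, 45, 61]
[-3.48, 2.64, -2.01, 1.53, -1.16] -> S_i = -3.48*(-0.76)^i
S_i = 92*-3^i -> [92, -276, 828, -2484, 7452]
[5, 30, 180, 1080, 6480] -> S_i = 5*6^i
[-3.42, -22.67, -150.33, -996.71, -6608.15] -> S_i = -3.42*6.63^i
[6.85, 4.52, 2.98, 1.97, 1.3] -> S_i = 6.85*0.66^i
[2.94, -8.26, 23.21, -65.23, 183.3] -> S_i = 2.94*(-2.81)^i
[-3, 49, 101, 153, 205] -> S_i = -3 + 52*i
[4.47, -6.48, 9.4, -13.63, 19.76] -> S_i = 4.47*(-1.45)^i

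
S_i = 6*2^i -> [6, 12, 24, 48, 96]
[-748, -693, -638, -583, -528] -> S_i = -748 + 55*i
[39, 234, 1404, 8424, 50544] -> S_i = 39*6^i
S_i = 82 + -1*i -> [82, 81, 80, 79, 78]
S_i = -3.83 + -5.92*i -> [-3.83, -9.75, -15.67, -21.59, -27.51]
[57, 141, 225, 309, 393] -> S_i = 57 + 84*i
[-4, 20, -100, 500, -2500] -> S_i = -4*-5^i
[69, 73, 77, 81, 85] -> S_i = 69 + 4*i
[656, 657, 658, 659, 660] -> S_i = 656 + 1*i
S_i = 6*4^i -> [6, 24, 96, 384, 1536]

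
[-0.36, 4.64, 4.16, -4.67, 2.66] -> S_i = Random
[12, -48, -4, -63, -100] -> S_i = Random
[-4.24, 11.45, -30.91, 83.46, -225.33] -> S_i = -4.24*(-2.70)^i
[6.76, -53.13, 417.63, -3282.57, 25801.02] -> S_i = 6.76*(-7.86)^i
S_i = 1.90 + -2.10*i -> [1.9, -0.2, -2.3, -4.4, -6.5]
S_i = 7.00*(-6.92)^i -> [7.0, -48.44, 335.2, -2319.62, 16051.75]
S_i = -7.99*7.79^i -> [-7.99, -62.24, -484.87, -3777.11, -29423.65]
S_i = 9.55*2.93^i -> [9.55, 27.98, 81.99, 240.22, 703.84]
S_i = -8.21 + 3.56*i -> [-8.21, -4.65, -1.09, 2.47, 6.03]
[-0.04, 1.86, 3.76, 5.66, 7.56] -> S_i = -0.04 + 1.90*i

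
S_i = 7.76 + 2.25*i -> [7.76, 10.01, 12.26, 14.51, 16.76]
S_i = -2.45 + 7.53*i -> [-2.45, 5.08, 12.61, 20.14, 27.67]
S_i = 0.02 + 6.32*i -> [0.02, 6.34, 12.66, 18.98, 25.3]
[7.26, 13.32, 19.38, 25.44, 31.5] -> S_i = 7.26 + 6.06*i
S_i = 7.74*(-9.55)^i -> [7.74, -73.92, 705.91, -6741.42, 64380.52]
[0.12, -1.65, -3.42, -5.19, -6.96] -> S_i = 0.12 + -1.77*i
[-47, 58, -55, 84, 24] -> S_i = Random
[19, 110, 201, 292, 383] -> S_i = 19 + 91*i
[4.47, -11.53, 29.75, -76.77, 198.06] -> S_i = 4.47*(-2.58)^i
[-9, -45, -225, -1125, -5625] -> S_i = -9*5^i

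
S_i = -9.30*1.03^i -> [-9.3, -9.58, -9.87, -10.16, -10.47]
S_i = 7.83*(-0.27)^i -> [7.83, -2.11, 0.57, -0.15, 0.04]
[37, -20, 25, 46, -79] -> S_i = Random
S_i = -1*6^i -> [-1, -6, -36, -216, -1296]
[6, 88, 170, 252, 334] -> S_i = 6 + 82*i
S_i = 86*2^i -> [86, 172, 344, 688, 1376]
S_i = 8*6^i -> [8, 48, 288, 1728, 10368]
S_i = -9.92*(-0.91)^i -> [-9.92, 9.03, -8.21, 7.48, -6.8]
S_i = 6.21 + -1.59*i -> [6.21, 4.62, 3.03, 1.44, -0.15]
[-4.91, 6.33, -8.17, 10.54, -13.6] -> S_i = -4.91*(-1.29)^i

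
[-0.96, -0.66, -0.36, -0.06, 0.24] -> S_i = -0.96 + 0.30*i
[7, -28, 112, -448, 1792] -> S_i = 7*-4^i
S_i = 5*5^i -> [5, 25, 125, 625, 3125]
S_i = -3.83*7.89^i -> [-3.83, -30.22, -238.43, -1881.18, -14842.49]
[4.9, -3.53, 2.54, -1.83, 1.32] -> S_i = 4.90*(-0.72)^i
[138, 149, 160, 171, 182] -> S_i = 138 + 11*i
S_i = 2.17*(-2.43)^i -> [2.17, -5.27, 12.81, -31.14, 75.66]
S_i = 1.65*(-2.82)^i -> [1.65, -4.65, 13.12, -37.0, 104.35]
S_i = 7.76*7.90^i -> [7.76, 61.3, 484.3, 3825.98, 30225.26]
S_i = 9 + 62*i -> [9, 71, 133, 195, 257]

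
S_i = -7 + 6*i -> [-7, -1, 5, 11, 17]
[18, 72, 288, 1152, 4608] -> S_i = 18*4^i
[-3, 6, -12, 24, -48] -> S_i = -3*-2^i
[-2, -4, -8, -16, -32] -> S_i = -2*2^i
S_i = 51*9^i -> [51, 459, 4131, 37179, 334611]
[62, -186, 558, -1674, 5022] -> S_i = 62*-3^i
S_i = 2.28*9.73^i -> [2.28, 22.18, 215.85, 2100.26, 20435.54]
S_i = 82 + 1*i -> [82, 83, 84, 85, 86]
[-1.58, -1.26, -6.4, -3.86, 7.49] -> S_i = Random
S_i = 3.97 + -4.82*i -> [3.97, -0.85, -5.67, -10.49, -15.31]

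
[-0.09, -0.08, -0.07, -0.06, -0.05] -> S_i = -0.09*0.88^i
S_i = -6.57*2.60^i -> [-6.57, -17.08, -44.41, -115.47, -300.23]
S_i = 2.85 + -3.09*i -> [2.85, -0.24, -3.33, -6.42, -9.51]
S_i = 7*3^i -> [7, 21, 63, 189, 567]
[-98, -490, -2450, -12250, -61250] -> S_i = -98*5^i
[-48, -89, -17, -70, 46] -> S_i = Random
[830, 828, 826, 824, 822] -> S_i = 830 + -2*i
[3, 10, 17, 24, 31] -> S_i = 3 + 7*i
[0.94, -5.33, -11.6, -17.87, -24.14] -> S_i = 0.94 + -6.27*i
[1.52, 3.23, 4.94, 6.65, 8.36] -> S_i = 1.52 + 1.71*i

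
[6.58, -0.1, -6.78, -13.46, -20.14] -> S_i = 6.58 + -6.68*i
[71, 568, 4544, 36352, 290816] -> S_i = 71*8^i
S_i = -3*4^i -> [-3, -12, -48, -192, -768]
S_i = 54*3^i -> [54, 162, 486, 1458, 4374]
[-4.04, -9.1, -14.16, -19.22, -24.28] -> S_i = -4.04 + -5.06*i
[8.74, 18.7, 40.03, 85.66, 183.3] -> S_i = 8.74*2.14^i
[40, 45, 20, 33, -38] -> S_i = Random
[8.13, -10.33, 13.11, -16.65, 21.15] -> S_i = 8.13*(-1.27)^i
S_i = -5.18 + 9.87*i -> [-5.18, 4.69, 14.56, 24.43, 34.3]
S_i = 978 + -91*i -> [978, 887, 796, 705, 614]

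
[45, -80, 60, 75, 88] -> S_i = Random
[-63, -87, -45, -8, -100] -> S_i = Random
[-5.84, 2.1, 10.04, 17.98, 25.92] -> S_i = -5.84 + 7.94*i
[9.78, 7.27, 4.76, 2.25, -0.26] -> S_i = 9.78 + -2.51*i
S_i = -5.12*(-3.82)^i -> [-5.12, 19.56, -74.71, 285.4, -1090.24]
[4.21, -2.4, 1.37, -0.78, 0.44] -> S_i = 4.21*(-0.57)^i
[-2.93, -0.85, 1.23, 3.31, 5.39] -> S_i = -2.93 + 2.08*i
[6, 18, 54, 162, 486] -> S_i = 6*3^i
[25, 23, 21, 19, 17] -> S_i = 25 + -2*i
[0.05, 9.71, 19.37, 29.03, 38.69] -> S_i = 0.05 + 9.66*i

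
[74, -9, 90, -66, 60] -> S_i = Random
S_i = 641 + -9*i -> [641, 632, 623, 614, 605]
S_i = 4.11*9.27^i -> [4.11, 38.1, 353.18, 3274.02, 30350.14]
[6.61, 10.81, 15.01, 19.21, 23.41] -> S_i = 6.61 + 4.20*i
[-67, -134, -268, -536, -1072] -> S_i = -67*2^i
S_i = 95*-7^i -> [95, -665, 4655, -32585, 228095]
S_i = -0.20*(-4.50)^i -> [-0.2, 0.9, -4.05, 18.23, -82.01]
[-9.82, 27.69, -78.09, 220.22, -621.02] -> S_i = -9.82*(-2.82)^i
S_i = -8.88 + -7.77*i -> [-8.88, -16.65, -24.42, -32.19, -39.96]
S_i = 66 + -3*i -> [66, 63, 60, 57, 54]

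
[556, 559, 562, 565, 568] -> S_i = 556 + 3*i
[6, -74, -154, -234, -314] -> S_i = 6 + -80*i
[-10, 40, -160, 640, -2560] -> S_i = -10*-4^i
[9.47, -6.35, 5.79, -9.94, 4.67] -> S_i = Random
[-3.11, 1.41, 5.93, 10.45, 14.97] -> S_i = -3.11 + 4.52*i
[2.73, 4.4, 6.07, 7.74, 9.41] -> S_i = 2.73 + 1.67*i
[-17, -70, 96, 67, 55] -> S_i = Random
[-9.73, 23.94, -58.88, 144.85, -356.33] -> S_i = -9.73*(-2.46)^i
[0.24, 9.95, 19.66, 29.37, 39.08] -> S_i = 0.24 + 9.71*i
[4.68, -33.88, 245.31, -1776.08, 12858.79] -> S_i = 4.68*(-7.24)^i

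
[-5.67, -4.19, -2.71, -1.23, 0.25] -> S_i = -5.67 + 1.48*i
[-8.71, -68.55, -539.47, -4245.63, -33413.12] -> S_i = -8.71*7.87^i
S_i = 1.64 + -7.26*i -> [1.64, -5.62, -12.88, -20.14, -27.4]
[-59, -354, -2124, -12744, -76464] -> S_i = -59*6^i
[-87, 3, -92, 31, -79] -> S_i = Random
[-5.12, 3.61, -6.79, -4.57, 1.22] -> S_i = Random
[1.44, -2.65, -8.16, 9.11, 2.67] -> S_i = Random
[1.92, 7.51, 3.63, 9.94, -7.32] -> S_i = Random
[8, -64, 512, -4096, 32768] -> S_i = 8*-8^i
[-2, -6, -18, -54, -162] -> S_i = -2*3^i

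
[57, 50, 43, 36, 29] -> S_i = 57 + -7*i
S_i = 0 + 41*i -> [0, 41, 82, 123, 164]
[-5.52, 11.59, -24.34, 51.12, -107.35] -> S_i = -5.52*(-2.10)^i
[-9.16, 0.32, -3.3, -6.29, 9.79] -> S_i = Random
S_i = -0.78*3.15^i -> [-0.78, -2.46, -7.74, -24.38, -76.8]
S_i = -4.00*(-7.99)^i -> [-4.0, 31.96, -255.36, 2040.33, -16302.23]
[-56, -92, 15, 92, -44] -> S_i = Random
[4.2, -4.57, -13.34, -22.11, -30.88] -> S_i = 4.20 + -8.77*i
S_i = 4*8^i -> [4, 32, 256, 2048, 16384]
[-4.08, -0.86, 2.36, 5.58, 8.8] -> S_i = -4.08 + 3.22*i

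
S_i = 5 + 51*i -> [5, 56, 107, 158, 209]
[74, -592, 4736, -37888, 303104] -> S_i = 74*-8^i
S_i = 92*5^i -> [92, 460, 2300, 11500, 57500]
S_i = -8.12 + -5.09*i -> [-8.12, -13.21, -18.3, -23.39, -28.48]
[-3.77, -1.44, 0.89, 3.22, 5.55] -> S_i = -3.77 + 2.33*i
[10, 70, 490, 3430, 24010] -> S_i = 10*7^i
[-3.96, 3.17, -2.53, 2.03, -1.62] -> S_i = -3.96*(-0.80)^i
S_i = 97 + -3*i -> [97, 94, 91, 88, 85]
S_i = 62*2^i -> [62, 124, 248, 496, 992]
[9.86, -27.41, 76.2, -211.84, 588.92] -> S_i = 9.86*(-2.78)^i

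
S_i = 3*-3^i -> [3, -9, 27, -81, 243]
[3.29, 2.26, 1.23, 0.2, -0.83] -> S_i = 3.29 + -1.03*i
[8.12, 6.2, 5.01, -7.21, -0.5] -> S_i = Random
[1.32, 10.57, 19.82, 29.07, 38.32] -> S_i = 1.32 + 9.25*i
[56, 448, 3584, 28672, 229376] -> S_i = 56*8^i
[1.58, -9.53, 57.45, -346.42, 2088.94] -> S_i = 1.58*(-6.03)^i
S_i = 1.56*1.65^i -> [1.56, 2.57, 4.25, 7.01, 11.56]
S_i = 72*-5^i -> [72, -360, 1800, -9000, 45000]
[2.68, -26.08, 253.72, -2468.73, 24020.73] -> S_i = 2.68*(-9.73)^i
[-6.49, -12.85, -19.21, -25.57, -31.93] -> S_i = -6.49 + -6.36*i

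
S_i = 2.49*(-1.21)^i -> [2.49, -3.01, 3.65, -4.41, 5.34]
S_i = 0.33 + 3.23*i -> [0.33, 3.56, 6.79, 10.02, 13.25]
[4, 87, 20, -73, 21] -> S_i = Random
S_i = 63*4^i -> [63, 252, 1008, 4032, 16128]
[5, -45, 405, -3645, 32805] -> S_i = 5*-9^i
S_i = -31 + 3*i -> [-31, -28, -25, -22, -19]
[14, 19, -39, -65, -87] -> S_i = Random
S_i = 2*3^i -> [2, 6, 18, 54, 162]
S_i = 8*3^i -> [8, 24, 72, 216, 648]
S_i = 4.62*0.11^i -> [4.62, 0.51, 0.06, 0.01, 0.0]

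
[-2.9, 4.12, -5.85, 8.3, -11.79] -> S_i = -2.90*(-1.42)^i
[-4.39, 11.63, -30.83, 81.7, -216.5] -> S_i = -4.39*(-2.65)^i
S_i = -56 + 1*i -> [-56, -55, -54, -53, -52]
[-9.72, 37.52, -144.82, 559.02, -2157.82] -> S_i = -9.72*(-3.86)^i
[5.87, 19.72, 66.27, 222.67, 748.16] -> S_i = 5.87*3.36^i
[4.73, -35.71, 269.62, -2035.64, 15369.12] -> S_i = 4.73*(-7.55)^i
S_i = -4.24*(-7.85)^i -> [-4.24, 33.28, -261.28, 2051.04, -16100.69]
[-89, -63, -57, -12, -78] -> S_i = Random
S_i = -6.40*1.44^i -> [-6.4, -9.22, -13.27, -19.11, -27.52]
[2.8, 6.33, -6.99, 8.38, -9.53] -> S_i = Random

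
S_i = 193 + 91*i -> [193, 284, 375, 466, 557]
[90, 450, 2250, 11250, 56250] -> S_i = 90*5^i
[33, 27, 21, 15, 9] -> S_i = 33 + -6*i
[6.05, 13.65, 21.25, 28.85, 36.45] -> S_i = 6.05 + 7.60*i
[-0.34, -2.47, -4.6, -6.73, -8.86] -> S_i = -0.34 + -2.13*i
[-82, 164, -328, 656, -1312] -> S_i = -82*-2^i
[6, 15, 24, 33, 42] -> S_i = 6 + 9*i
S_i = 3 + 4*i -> [3, 7, 11, 15, 19]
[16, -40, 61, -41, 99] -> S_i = Random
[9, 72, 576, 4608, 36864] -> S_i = 9*8^i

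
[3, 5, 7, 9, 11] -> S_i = 3 + 2*i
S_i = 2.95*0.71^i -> [2.95, 2.09, 1.49, 1.06, 0.75]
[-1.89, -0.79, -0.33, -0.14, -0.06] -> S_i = -1.89*0.42^i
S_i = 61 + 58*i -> [61, 119, 177, 235, 293]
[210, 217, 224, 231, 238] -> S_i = 210 + 7*i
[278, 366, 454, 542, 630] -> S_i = 278 + 88*i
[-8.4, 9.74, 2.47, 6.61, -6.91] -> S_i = Random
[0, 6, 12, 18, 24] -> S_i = 0 + 6*i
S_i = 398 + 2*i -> [398, 400, 402, 404, 406]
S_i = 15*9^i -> [15, 135, 1215, 10935, 98415]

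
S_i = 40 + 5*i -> [40, 45, 50, 55, 60]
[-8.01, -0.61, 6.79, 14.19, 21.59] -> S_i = -8.01 + 7.40*i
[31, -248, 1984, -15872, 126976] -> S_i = 31*-8^i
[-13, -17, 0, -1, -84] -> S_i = Random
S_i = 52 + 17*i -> [52, 69, 86, 103, 120]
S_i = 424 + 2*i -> [424, 426, 428, 430, 432]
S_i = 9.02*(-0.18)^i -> [9.02, -1.62, 0.29, -0.05, 0.01]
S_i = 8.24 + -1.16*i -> [8.24, 7.08, 5.92, 4.76, 3.6]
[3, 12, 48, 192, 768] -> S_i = 3*4^i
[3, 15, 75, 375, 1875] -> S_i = 3*5^i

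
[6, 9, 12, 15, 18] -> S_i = 6 + 3*i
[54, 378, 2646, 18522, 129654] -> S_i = 54*7^i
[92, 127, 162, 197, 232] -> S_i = 92 + 35*i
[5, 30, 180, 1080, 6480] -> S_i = 5*6^i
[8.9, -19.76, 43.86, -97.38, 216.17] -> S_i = 8.90*(-2.22)^i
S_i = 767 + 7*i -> [767, 774, 781, 788, 795]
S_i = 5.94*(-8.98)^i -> [5.94, -53.34, 479.0, -4301.46, 38627.07]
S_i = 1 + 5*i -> [1, 6, 11, 16, 21]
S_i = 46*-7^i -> [46, -322, 2254, -15778, 110446]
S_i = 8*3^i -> [8, 24, 72, 216, 648]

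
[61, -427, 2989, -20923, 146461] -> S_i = 61*-7^i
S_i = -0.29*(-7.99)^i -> [-0.29, 2.32, -18.51, 147.92, -1181.91]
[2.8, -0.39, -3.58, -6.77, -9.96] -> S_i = 2.80 + -3.19*i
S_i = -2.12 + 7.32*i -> [-2.12, 5.2, 12.52, 19.84, 27.16]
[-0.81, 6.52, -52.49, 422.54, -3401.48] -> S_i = -0.81*(-8.05)^i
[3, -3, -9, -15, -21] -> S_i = 3 + -6*i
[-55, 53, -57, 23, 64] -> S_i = Random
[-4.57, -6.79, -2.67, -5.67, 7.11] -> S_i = Random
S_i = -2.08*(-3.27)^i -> [-2.08, 6.8, -22.24, 72.73, -237.82]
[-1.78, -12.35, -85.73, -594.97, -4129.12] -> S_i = -1.78*6.94^i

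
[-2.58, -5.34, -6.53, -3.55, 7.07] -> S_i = Random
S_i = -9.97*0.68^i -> [-9.97, -6.78, -4.61, -3.13, -2.13]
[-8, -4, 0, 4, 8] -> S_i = -8 + 4*i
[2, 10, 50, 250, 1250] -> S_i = 2*5^i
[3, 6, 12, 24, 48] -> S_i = 3*2^i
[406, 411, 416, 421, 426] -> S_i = 406 + 5*i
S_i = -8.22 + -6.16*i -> [-8.22, -14.38, -20.54, -26.7, -32.86]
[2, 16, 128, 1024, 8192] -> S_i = 2*8^i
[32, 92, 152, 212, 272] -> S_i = 32 + 60*i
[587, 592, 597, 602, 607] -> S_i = 587 + 5*i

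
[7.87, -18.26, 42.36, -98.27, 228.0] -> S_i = 7.87*(-2.32)^i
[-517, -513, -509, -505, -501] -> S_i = -517 + 4*i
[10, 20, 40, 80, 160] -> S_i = 10*2^i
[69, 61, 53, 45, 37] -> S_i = 69 + -8*i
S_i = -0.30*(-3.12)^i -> [-0.3, 0.94, -2.92, 9.11, -28.43]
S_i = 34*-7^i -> [34, -238, 1666, -11662, 81634]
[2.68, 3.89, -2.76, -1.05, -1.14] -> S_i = Random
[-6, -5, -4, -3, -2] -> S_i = -6 + 1*i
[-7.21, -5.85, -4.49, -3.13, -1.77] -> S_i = -7.21 + 1.36*i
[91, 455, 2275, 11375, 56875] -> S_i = 91*5^i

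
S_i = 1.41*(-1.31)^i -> [1.41, -1.85, 2.42, -3.17, 4.15]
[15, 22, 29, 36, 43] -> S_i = 15 + 7*i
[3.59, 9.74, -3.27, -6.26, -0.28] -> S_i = Random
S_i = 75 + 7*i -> [75, 82, 89, 96, 103]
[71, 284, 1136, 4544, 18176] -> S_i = 71*4^i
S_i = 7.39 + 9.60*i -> [7.39, 16.99, 26.59, 36.19, 45.79]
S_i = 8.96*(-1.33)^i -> [8.96, -11.92, 15.85, -21.08, 28.04]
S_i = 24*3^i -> [24, 72, 216, 648, 1944]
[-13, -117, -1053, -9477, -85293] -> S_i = -13*9^i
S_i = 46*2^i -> [46, 92, 184, 368, 736]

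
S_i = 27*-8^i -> [27, -216, 1728, -13824, 110592]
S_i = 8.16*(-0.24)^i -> [8.16, -1.96, 0.47, -0.11, 0.03]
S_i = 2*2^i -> [2, 4, 8, 16, 32]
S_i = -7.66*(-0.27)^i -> [-7.66, 2.07, -0.56, 0.15, -0.04]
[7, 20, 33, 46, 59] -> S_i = 7 + 13*i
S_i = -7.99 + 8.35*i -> [-7.99, 0.36, 8.71, 17.06, 25.41]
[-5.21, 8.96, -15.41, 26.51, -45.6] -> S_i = -5.21*(-1.72)^i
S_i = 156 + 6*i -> [156, 162, 168, 174, 180]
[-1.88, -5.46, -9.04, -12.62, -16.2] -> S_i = -1.88 + -3.58*i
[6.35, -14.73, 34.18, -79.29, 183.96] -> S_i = 6.35*(-2.32)^i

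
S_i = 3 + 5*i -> [3, 8, 13, 18, 23]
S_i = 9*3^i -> [9, 27, 81, 243, 729]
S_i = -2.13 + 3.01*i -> [-2.13, 0.88, 3.89, 6.9, 9.91]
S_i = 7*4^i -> [7, 28, 112, 448, 1792]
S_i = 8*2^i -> [8, 16, 32, 64, 128]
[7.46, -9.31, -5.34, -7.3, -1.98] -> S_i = Random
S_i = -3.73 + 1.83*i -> [-3.73, -1.9, -0.07, 1.76, 3.59]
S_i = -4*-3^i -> [-4, 12, -36, 108, -324]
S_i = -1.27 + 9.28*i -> [-1.27, 8.01, 17.29, 26.57, 35.85]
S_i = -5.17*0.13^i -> [-5.17, -0.67, -0.09, -0.01, -0.0]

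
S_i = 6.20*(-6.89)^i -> [6.2, -42.72, 294.33, -2027.91, 13972.32]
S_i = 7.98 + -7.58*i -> [7.98, 0.4, -7.18, -14.76, -22.34]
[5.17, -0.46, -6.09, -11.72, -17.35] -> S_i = 5.17 + -5.63*i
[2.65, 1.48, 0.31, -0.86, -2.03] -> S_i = 2.65 + -1.17*i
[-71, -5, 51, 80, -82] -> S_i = Random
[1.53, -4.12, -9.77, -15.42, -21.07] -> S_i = 1.53 + -5.65*i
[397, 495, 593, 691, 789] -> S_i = 397 + 98*i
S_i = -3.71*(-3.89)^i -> [-3.71, 14.43, -56.14, 218.38, -849.52]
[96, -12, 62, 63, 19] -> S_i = Random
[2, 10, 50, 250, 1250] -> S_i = 2*5^i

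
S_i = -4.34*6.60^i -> [-4.34, -28.64, -189.05, -1247.73, -8235.04]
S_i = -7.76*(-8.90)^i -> [-7.76, 69.06, -614.67, 5470.56, -48687.98]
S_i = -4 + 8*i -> [-4, 4, 12, 20, 28]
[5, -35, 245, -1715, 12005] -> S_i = 5*-7^i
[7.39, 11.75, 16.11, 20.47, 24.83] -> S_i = 7.39 + 4.36*i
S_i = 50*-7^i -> [50, -350, 2450, -17150, 120050]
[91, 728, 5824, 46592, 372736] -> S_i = 91*8^i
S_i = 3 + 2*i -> [3, 5, 7, 9, 11]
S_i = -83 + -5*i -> [-83, -88, -93, -98, -103]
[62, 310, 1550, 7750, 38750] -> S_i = 62*5^i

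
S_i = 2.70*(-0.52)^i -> [2.7, -1.4, 0.73, -0.38, 0.2]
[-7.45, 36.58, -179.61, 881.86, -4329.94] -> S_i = -7.45*(-4.91)^i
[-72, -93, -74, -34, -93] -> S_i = Random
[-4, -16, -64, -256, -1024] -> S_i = -4*4^i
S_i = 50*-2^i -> [50, -100, 200, -400, 800]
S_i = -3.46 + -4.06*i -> [-3.46, -7.52, -11.58, -15.64, -19.7]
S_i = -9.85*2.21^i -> [-9.85, -21.77, -48.11, -106.32, -234.97]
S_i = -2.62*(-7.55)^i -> [-2.62, 19.78, -149.35, 1127.57, -8513.13]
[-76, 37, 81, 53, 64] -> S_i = Random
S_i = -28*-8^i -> [-28, 224, -1792, 14336, -114688]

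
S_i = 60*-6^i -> [60, -360, 2160, -12960, 77760]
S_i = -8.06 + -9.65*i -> [-8.06, -17.71, -27.36, -37.01, -46.66]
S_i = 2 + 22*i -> [2, 24, 46, 68, 90]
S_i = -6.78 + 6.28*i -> [-6.78, -0.5, 5.78, 12.06, 18.34]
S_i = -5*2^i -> [-5, -10, -20, -40, -80]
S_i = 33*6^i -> [33, 198, 1188, 7128, 42768]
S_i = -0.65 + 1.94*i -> [-0.65, 1.29, 3.23, 5.17, 7.11]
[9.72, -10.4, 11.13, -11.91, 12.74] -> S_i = 9.72*(-1.07)^i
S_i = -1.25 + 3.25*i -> [-1.25, 2.0, 5.25, 8.5, 11.75]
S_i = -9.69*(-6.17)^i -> [-9.69, 59.79, -368.89, 2276.04, -14043.15]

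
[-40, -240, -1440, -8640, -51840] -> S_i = -40*6^i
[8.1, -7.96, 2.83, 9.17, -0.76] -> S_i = Random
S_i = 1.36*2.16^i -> [1.36, 2.94, 6.35, 13.71, 29.6]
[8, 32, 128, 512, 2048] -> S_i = 8*4^i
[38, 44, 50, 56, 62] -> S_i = 38 + 6*i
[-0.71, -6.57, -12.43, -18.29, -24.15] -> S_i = -0.71 + -5.86*i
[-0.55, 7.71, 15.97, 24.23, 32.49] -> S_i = -0.55 + 8.26*i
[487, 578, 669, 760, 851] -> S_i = 487 + 91*i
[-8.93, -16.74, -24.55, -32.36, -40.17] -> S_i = -8.93 + -7.81*i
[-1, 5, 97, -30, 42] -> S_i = Random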